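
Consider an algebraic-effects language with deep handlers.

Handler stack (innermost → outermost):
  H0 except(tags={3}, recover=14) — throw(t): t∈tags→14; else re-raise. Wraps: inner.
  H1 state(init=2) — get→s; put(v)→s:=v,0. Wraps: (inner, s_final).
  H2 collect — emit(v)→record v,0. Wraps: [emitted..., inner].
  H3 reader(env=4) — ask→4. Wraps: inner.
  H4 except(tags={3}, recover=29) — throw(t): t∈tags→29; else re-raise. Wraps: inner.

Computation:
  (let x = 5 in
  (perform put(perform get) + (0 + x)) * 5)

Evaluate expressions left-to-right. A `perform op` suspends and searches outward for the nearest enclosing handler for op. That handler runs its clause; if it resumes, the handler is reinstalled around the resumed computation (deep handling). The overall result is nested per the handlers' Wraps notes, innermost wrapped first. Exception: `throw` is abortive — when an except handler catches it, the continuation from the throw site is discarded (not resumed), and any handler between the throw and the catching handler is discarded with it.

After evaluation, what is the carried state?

Step-by-step:
get @ H1 ⇒ 2
put(2) @ H1 ⇒ s:=2
H0 returns 25
H1 returns (25, 2)
H2 returns [(25, 2)]
H3 returns [(25, 2)]
H4 returns [(25, 2)]
= [(25, 2)]

Answer: 2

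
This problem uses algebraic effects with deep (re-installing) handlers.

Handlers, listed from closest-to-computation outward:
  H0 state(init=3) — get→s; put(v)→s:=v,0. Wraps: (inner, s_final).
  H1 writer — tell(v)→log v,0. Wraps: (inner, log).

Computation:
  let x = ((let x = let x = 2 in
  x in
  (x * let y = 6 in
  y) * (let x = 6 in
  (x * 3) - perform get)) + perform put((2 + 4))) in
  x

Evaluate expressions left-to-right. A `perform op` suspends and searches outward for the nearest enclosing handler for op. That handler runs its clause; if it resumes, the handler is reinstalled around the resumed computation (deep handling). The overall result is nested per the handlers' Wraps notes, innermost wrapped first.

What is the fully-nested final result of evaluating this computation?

Evaluation trace:
get @ H0 ⇒ 3
put(6) @ H0 ⇒ s:=6
H0 returns (180, 6)
H1 returns ((180, 6), ())
= ((180, 6), ())

Answer: ((180, 6), ())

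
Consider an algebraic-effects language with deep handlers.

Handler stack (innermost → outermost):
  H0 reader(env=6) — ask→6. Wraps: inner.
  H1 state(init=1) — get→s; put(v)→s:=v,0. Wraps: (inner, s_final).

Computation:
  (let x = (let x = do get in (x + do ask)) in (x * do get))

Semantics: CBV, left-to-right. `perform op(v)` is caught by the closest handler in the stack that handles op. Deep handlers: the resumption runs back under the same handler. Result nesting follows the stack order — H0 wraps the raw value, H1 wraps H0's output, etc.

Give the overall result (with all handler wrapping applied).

Evaluation trace:
get @ H1 ⇒ 1
ask @ H0 ⇒ 6
get @ H1 ⇒ 1
H0 returns 7
H1 returns (7, 1)
= (7, 1)

Answer: (7, 1)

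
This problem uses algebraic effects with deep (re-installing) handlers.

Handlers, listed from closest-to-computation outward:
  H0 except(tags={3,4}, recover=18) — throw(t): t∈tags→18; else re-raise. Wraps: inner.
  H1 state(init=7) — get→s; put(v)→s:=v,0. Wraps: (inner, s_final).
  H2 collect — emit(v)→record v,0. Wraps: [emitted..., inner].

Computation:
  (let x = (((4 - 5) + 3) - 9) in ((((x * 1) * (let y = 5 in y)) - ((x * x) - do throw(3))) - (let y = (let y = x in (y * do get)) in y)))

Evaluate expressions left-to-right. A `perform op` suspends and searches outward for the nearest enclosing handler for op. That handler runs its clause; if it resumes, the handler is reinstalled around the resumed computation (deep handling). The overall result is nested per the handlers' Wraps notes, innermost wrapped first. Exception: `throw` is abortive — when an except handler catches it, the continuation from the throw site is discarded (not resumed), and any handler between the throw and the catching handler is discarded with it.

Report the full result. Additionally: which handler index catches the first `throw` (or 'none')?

Working:
throw(3) @ H0 caught ⇒ 18
H1 returns (18, 7)
H2 returns [(18, 7)]
= [(18, 7)]

Answer: [(18, 7)] ; first throw caught by: H0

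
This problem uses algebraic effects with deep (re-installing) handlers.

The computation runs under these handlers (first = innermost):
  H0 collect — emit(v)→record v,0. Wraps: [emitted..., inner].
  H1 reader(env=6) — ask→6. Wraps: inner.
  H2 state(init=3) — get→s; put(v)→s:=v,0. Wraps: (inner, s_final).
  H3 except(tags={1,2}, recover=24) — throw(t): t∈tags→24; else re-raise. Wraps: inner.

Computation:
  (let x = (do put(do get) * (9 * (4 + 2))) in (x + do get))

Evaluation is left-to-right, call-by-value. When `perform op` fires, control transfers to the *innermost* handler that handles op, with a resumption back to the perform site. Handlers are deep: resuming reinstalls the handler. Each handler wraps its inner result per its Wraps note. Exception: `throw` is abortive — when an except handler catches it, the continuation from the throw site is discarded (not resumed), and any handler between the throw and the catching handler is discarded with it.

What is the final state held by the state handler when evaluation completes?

Answer: 3

Step-by-step:
get @ H2 ⇒ 3
put(3) @ H2 ⇒ s:=3
get @ H2 ⇒ 3
H0 returns [3]
H1 returns [3]
H2 returns ([3], 3)
H3 returns ([3], 3)
= ([3], 3)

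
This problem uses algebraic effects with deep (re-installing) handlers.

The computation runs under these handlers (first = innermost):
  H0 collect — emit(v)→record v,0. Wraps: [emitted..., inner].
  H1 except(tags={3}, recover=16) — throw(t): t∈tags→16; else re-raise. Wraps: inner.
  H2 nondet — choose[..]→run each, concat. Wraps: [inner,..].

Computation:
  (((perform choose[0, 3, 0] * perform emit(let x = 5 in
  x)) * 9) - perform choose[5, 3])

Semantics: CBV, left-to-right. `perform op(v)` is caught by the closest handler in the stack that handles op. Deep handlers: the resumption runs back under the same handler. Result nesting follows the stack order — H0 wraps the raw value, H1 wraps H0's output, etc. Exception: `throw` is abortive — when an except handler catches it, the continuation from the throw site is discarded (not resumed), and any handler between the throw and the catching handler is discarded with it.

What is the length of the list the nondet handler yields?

Answer: 6

Evaluation trace:
choose[0, 3, 0] @ H2
  branch[0] choose=0:
    emit(5) @ H0 ⇒ out+=5
    choose[5, 3] @ H2
      branch[0] choose=5:
        H0 returns [5, -5]
        H1 returns [5, -5]
        H2 returns [[5, -5]]
      branch[1] choose=3:
        H0 returns [5, -3]
        H1 returns [5, -3]
        H2 returns [[5, -3]]
  branch[1] choose=3:
    emit(5) @ H0 ⇒ out+=5
    choose[5, 3] @ H2
      branch[0] choose=5:
        H0 returns [5, -5]
        H1 returns [5, -5]
        H2 returns [[5, -5]]
      branch[1] choose=3:
        H0 returns [5, -3]
        H1 returns [5, -3]
        H2 returns [[5, -3]]
  branch[2] choose=0:
    emit(5) @ H0 ⇒ out+=5
    choose[5, 3] @ H2
      branch[0] choose=5:
        H0 returns [5, -5]
        H1 returns [5, -5]
        H2 returns [[5, -5]]
      branch[1] choose=3:
        H0 returns [5, -3]
        H1 returns [5, -3]
        H2 returns [[5, -3]]
= [[5, -5], [5, -3], [5, -5], [5, -3], [5, -5], [5, -3]]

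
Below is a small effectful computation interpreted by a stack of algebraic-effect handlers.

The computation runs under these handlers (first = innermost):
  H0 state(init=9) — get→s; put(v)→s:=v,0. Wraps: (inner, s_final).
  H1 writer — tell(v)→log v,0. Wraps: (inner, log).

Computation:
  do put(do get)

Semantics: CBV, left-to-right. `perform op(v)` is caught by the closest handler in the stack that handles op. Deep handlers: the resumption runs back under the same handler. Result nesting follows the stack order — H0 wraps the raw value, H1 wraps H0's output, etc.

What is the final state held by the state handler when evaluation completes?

Answer: 9

Step-by-step:
get @ H0 ⇒ 9
put(9) @ H0 ⇒ s:=9
H0 returns (0, 9)
H1 returns ((0, 9), ())
= ((0, 9), ())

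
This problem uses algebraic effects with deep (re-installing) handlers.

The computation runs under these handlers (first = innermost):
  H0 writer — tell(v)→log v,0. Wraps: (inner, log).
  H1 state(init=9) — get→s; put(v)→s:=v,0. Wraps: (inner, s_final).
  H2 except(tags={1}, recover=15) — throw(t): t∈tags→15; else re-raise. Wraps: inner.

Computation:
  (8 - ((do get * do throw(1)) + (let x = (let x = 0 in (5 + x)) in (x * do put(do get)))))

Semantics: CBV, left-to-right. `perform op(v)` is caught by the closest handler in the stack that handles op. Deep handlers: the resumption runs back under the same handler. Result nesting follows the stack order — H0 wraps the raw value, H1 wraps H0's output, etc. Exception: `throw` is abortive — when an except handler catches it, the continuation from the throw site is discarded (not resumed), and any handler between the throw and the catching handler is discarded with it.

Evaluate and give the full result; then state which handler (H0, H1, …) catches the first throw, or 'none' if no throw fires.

Working:
get @ H1 ⇒ 9
throw(1) @ H2 caught ⇒ 15
= 15

Answer: 15 ; first throw caught by: H2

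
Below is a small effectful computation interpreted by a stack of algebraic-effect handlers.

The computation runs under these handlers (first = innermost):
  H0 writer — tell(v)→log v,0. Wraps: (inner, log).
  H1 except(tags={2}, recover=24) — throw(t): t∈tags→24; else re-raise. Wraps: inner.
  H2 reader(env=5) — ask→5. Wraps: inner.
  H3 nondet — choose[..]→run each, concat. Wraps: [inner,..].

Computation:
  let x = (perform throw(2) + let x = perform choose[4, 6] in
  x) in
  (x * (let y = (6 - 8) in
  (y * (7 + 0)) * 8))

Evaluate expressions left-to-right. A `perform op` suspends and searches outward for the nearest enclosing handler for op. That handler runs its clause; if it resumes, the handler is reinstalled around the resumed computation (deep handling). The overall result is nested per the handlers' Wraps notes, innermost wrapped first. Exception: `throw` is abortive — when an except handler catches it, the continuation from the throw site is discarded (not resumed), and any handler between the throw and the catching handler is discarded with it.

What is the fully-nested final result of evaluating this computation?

Step-by-step:
throw(2) @ H1 caught ⇒ 24
H2 returns 24
H3 returns [24]
= [24]

Answer: [24]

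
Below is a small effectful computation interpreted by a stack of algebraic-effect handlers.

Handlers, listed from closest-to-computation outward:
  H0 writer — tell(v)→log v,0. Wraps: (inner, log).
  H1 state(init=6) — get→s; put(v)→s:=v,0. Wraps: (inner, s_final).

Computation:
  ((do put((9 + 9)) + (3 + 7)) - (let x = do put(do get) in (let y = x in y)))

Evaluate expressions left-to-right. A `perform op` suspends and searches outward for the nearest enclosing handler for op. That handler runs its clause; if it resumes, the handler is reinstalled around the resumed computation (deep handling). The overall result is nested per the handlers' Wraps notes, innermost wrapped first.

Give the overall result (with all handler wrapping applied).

Working:
put(18) @ H1 ⇒ s:=18
get @ H1 ⇒ 18
put(18) @ H1 ⇒ s:=18
H0 returns (10, ())
H1 returns ((10, ()), 18)
= ((10, ()), 18)

Answer: ((10, ()), 18)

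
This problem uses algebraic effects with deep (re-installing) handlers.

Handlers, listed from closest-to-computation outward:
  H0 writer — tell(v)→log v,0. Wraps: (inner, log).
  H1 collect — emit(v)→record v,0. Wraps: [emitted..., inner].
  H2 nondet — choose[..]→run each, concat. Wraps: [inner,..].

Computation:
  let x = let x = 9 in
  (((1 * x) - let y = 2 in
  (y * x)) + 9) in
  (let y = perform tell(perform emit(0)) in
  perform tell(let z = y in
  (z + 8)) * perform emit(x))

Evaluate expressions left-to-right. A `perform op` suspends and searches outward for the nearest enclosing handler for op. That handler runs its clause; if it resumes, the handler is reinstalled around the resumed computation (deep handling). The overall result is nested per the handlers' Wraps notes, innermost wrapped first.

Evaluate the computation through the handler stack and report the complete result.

Working:
emit(0) @ H1 ⇒ out+=0
tell(0) @ H0 ⇒ log+=0
tell(8) @ H0 ⇒ log+=8
emit(0) @ H1 ⇒ out+=0
H0 returns (0, (0, 8))
H1 returns [0, 0, (0, (0, 8))]
H2 returns [[0, 0, (0, (0, 8))]]
= [[0, 0, (0, (0, 8))]]

Answer: [[0, 0, (0, (0, 8))]]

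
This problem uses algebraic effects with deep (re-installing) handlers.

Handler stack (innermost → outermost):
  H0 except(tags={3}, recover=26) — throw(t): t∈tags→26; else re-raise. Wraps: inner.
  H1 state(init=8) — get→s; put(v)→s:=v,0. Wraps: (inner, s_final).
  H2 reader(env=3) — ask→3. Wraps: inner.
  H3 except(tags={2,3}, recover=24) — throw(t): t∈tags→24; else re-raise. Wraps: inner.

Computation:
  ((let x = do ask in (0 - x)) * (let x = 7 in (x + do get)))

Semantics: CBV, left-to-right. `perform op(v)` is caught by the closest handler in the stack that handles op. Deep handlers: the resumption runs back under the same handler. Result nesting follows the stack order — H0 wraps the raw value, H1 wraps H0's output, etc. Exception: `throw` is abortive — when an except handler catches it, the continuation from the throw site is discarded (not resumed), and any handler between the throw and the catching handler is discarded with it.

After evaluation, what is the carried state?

Evaluation trace:
ask @ H2 ⇒ 3
get @ H1 ⇒ 8
H0 returns -45
H1 returns (-45, 8)
H2 returns (-45, 8)
H3 returns (-45, 8)
= (-45, 8)

Answer: 8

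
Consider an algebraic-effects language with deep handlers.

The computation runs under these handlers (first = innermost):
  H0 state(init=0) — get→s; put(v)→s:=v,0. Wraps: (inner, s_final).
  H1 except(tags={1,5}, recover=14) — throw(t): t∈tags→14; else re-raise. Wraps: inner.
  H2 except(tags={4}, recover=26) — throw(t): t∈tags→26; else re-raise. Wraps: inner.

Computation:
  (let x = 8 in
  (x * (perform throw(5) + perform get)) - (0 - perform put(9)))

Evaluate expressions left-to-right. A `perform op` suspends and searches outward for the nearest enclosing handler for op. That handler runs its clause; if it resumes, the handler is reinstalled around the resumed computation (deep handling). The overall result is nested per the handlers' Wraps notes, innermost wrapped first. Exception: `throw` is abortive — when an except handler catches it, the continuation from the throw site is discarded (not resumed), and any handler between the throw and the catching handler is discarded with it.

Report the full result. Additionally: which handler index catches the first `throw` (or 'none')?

Evaluation trace:
throw(5) @ H1 caught ⇒ 14
H2 returns 14
= 14

Answer: 14 ; first throw caught by: H1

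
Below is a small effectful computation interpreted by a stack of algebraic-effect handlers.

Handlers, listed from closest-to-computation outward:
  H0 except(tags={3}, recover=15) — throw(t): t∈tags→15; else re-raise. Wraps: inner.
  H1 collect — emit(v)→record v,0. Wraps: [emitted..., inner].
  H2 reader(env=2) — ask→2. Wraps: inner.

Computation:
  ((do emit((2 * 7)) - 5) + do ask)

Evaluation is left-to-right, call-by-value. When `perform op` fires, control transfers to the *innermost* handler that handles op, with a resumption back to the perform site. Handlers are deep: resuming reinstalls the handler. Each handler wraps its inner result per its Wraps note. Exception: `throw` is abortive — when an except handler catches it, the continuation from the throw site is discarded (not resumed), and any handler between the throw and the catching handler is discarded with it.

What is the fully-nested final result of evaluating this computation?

Answer: [14, -3]

Working:
emit(14) @ H1 ⇒ out+=14
ask @ H2 ⇒ 2
H0 returns -3
H1 returns [14, -3]
H2 returns [14, -3]
= [14, -3]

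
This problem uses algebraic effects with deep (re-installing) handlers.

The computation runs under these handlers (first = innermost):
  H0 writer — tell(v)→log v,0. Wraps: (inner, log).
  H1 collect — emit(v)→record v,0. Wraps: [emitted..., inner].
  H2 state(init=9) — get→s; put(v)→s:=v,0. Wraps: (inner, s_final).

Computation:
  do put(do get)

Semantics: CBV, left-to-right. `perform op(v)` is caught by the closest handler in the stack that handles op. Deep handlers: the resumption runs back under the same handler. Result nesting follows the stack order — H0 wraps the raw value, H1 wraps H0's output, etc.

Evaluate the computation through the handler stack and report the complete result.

Step-by-step:
get @ H2 ⇒ 9
put(9) @ H2 ⇒ s:=9
H0 returns (0, ())
H1 returns [(0, ())]
H2 returns ([(0, ())], 9)
= ([(0, ())], 9)

Answer: ([(0, ())], 9)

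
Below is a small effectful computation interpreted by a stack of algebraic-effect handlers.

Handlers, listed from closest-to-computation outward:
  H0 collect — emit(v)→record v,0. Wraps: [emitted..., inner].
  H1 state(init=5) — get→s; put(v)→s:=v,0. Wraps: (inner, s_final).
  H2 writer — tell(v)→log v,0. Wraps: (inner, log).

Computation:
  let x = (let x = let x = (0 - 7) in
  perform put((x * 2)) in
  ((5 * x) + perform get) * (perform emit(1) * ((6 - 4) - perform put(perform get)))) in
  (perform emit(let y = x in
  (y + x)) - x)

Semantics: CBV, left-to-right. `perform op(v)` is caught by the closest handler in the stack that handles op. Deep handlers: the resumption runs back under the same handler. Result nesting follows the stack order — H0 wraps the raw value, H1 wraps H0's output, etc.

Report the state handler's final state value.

Evaluation trace:
put(-14) @ H1 ⇒ s:=-14
get @ H1 ⇒ -14
emit(1) @ H0 ⇒ out+=1
get @ H1 ⇒ -14
put(-14) @ H1 ⇒ s:=-14
emit(0) @ H0 ⇒ out+=0
H0 returns [1, 0, 0]
H1 returns ([1, 0, 0], -14)
H2 returns (([1, 0, 0], -14), ())
= (([1, 0, 0], -14), ())

Answer: -14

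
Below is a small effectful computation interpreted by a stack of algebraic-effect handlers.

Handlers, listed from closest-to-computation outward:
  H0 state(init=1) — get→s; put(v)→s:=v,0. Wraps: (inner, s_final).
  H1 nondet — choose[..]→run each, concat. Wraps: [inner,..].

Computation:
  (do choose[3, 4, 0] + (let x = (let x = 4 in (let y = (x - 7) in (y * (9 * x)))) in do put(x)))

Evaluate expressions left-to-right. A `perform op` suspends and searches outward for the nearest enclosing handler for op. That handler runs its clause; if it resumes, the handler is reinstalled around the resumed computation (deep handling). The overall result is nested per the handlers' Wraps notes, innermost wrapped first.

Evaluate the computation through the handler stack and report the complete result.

Step-by-step:
choose[3, 4, 0] @ H1
  branch[0] choose=3:
    put(-108) @ H0 ⇒ s:=-108
    H0 returns (3, -108)
    H1 returns [(3, -108)]
  branch[1] choose=4:
    put(-108) @ H0 ⇒ s:=-108
    H0 returns (4, -108)
    H1 returns [(4, -108)]
  branch[2] choose=0:
    put(-108) @ H0 ⇒ s:=-108
    H0 returns (0, -108)
    H1 returns [(0, -108)]
= [(3, -108), (4, -108), (0, -108)]

Answer: [(3, -108), (4, -108), (0, -108)]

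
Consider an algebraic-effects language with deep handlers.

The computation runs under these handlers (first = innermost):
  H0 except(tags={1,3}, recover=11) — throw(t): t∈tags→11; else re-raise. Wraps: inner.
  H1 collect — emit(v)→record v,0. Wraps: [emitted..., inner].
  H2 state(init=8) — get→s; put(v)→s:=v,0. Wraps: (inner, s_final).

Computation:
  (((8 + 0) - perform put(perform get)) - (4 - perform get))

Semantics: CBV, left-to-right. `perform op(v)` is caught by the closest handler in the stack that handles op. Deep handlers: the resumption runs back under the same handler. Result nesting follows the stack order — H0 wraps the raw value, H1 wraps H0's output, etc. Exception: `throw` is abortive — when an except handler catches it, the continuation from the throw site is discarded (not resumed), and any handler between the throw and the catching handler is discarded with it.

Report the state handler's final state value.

Answer: 8

Evaluation trace:
get @ H2 ⇒ 8
put(8) @ H2 ⇒ s:=8
get @ H2 ⇒ 8
H0 returns 12
H1 returns [12]
H2 returns ([12], 8)
= ([12], 8)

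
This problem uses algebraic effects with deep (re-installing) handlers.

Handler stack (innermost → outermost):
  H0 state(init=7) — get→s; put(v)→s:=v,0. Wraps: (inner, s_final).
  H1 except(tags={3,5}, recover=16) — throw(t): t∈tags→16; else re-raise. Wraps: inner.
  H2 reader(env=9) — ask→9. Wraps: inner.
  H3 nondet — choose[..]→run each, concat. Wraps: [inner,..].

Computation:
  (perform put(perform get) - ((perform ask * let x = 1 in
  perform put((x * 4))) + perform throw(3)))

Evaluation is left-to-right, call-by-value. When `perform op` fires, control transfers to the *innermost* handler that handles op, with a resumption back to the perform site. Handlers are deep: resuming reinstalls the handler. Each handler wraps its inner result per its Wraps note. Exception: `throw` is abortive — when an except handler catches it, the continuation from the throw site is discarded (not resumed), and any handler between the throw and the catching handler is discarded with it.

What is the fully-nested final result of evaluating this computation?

Answer: [16]

Step-by-step:
get @ H0 ⇒ 7
put(7) @ H0 ⇒ s:=7
ask @ H2 ⇒ 9
put(4) @ H0 ⇒ s:=4
throw(3) @ H1 caught ⇒ 16
H2 returns 16
H3 returns [16]
= [16]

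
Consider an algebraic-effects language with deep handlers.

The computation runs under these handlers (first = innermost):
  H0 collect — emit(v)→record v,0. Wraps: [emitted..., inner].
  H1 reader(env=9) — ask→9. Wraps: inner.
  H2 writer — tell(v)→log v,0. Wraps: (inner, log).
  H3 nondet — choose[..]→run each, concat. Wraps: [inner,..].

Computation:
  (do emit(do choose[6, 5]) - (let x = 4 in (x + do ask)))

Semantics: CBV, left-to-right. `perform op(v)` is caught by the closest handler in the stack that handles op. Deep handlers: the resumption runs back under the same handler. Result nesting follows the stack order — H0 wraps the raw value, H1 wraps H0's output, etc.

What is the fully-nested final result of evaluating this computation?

Working:
choose[6, 5] @ H3
  branch[0] choose=6:
    emit(6) @ H0 ⇒ out+=6
    ask @ H1 ⇒ 9
    H0 returns [6, -13]
    H1 returns [6, -13]
    H2 returns ([6, -13], ())
    H3 returns [([6, -13], ())]
  branch[1] choose=5:
    emit(5) @ H0 ⇒ out+=5
    ask @ H1 ⇒ 9
    H0 returns [5, -13]
    H1 returns [5, -13]
    H2 returns ([5, -13], ())
    H3 returns [([5, -13], ())]
= [([6, -13], ()), ([5, -13], ())]

Answer: [([6, -13], ()), ([5, -13], ())]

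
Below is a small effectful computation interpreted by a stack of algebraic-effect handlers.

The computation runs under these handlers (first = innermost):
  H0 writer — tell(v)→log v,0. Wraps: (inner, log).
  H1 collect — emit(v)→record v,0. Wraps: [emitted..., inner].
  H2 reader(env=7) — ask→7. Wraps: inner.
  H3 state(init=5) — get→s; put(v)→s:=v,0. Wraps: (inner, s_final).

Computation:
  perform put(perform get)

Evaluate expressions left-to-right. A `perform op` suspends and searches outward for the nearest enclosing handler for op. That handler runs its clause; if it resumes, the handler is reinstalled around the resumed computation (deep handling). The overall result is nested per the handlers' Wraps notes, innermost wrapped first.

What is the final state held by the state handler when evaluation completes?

Working:
get @ H3 ⇒ 5
put(5) @ H3 ⇒ s:=5
H0 returns (0, ())
H1 returns [(0, ())]
H2 returns [(0, ())]
H3 returns ([(0, ())], 5)
= ([(0, ())], 5)

Answer: 5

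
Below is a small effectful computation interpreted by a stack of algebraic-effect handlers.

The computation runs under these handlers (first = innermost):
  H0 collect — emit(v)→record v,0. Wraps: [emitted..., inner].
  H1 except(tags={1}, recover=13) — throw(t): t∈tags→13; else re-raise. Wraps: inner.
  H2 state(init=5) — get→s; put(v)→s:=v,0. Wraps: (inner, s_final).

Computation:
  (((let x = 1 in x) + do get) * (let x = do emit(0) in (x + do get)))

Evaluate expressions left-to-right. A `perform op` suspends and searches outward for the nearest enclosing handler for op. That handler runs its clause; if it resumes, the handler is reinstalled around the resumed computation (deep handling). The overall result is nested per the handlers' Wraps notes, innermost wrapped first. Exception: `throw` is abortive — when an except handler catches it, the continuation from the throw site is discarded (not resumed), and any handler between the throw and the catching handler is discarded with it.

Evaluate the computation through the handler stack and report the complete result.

Evaluation trace:
get @ H2 ⇒ 5
emit(0) @ H0 ⇒ out+=0
get @ H2 ⇒ 5
H0 returns [0, 30]
H1 returns [0, 30]
H2 returns ([0, 30], 5)
= ([0, 30], 5)

Answer: ([0, 30], 5)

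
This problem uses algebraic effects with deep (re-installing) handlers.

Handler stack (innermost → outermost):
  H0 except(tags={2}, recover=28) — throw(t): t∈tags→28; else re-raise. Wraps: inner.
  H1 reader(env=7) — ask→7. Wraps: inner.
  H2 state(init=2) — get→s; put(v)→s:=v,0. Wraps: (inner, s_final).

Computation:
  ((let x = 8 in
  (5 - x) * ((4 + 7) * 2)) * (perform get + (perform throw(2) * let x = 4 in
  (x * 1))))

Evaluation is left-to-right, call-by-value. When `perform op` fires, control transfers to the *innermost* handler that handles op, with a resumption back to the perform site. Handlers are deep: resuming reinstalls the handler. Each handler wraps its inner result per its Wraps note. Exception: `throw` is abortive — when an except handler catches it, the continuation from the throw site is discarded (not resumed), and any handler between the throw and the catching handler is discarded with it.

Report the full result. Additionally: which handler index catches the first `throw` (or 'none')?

Answer: (28, 2) ; first throw caught by: H0

Step-by-step:
get @ H2 ⇒ 2
throw(2) @ H0 caught ⇒ 28
H1 returns 28
H2 returns (28, 2)
= (28, 2)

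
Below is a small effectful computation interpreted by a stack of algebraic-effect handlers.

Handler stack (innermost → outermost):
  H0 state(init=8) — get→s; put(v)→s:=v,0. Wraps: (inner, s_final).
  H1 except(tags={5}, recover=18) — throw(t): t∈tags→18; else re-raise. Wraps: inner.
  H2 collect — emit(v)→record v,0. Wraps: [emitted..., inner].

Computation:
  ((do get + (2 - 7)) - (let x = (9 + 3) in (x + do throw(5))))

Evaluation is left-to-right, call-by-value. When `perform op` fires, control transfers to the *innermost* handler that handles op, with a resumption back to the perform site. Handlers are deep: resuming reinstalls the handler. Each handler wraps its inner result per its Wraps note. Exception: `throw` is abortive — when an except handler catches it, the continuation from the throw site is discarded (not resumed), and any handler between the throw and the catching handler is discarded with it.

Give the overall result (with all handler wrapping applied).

Answer: [18]

Evaluation trace:
get @ H0 ⇒ 8
throw(5) @ H1 caught ⇒ 18
H2 returns [18]
= [18]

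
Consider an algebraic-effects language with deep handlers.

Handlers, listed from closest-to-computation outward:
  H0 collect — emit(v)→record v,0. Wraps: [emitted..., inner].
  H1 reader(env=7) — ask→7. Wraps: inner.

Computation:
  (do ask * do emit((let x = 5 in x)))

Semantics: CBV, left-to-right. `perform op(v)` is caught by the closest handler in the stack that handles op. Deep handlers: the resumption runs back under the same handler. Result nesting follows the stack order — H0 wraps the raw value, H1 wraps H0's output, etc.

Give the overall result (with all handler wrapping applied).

Working:
ask @ H1 ⇒ 7
emit(5) @ H0 ⇒ out+=5
H0 returns [5, 0]
H1 returns [5, 0]
= [5, 0]

Answer: [5, 0]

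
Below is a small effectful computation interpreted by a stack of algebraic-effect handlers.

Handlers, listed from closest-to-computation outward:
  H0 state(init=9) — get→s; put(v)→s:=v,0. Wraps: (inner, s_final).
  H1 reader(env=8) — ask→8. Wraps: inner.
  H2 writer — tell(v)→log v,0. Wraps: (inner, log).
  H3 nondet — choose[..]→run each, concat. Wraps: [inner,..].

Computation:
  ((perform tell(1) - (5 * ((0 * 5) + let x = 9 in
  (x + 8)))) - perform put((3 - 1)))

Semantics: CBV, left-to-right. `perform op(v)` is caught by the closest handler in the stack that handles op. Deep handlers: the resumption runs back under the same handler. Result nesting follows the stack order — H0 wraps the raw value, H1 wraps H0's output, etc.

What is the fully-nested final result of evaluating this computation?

Answer: [((-85, 2), (1))]

Evaluation trace:
tell(1) @ H2 ⇒ log+=1
put(2) @ H0 ⇒ s:=2
H0 returns (-85, 2)
H1 returns (-85, 2)
H2 returns ((-85, 2), (1))
H3 returns [((-85, 2), (1))]
= [((-85, 2), (1))]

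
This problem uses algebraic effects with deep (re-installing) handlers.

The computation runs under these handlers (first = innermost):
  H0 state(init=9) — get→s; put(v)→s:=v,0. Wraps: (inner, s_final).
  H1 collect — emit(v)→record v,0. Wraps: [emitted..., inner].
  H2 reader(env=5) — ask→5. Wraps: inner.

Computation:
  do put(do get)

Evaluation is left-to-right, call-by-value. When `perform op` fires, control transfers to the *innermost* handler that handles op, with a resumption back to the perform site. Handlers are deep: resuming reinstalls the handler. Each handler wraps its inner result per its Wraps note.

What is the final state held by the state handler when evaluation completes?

Step-by-step:
get @ H0 ⇒ 9
put(9) @ H0 ⇒ s:=9
H0 returns (0, 9)
H1 returns [(0, 9)]
H2 returns [(0, 9)]
= [(0, 9)]

Answer: 9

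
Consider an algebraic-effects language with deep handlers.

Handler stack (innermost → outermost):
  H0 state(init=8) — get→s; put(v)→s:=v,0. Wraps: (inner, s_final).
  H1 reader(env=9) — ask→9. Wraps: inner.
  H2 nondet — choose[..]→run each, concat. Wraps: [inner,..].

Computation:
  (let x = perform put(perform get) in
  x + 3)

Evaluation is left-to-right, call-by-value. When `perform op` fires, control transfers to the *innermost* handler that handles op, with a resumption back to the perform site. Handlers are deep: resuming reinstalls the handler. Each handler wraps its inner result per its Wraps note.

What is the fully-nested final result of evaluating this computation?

Answer: [(3, 8)]

Evaluation trace:
get @ H0 ⇒ 8
put(8) @ H0 ⇒ s:=8
H0 returns (3, 8)
H1 returns (3, 8)
H2 returns [(3, 8)]
= [(3, 8)]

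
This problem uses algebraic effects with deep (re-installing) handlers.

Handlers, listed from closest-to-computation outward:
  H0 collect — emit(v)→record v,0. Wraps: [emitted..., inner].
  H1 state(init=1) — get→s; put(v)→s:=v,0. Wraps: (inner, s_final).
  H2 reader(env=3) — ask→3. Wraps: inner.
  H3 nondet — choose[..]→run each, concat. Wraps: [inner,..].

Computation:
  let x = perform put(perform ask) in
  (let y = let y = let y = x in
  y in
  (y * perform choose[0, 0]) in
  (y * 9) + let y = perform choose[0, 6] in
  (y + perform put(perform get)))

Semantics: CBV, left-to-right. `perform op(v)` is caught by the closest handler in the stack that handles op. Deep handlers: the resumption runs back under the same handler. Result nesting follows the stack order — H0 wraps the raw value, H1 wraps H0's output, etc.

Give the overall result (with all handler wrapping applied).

Answer: [([0], 3), ([6], 3), ([0], 3), ([6], 3)]

Working:
ask @ H2 ⇒ 3
put(3) @ H1 ⇒ s:=3
choose[0, 0] @ H3
  branch[0] choose=0:
    choose[0, 6] @ H3
      branch[0] choose=0:
        get @ H1 ⇒ 3
        put(3) @ H1 ⇒ s:=3
        H0 returns [0]
        H1 returns ([0], 3)
        H2 returns ([0], 3)
        H3 returns [([0], 3)]
      branch[1] choose=6:
        get @ H1 ⇒ 3
        put(3) @ H1 ⇒ s:=3
        H0 returns [6]
        H1 returns ([6], 3)
        H2 returns ([6], 3)
        H3 returns [([6], 3)]
  branch[1] choose=0:
    choose[0, 6] @ H3
      branch[0] choose=0:
        get @ H1 ⇒ 3
        put(3) @ H1 ⇒ s:=3
        H0 returns [0]
        H1 returns ([0], 3)
        H2 returns ([0], 3)
        H3 returns [([0], 3)]
      branch[1] choose=6:
        get @ H1 ⇒ 3
        put(3) @ H1 ⇒ s:=3
        H0 returns [6]
        H1 returns ([6], 3)
        H2 returns ([6], 3)
        H3 returns [([6], 3)]
= [([0], 3), ([6], 3), ([0], 3), ([6], 3)]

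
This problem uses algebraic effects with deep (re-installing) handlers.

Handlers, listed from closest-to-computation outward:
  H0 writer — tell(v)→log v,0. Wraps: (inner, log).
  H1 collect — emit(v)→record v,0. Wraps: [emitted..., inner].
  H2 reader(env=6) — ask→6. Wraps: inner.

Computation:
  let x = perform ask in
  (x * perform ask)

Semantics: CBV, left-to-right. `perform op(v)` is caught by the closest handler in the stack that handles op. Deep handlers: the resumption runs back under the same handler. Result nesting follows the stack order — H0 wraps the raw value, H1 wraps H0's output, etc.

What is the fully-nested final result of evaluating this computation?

Answer: [(36, ())]

Evaluation trace:
ask @ H2 ⇒ 6
ask @ H2 ⇒ 6
H0 returns (36, ())
H1 returns [(36, ())]
H2 returns [(36, ())]
= [(36, ())]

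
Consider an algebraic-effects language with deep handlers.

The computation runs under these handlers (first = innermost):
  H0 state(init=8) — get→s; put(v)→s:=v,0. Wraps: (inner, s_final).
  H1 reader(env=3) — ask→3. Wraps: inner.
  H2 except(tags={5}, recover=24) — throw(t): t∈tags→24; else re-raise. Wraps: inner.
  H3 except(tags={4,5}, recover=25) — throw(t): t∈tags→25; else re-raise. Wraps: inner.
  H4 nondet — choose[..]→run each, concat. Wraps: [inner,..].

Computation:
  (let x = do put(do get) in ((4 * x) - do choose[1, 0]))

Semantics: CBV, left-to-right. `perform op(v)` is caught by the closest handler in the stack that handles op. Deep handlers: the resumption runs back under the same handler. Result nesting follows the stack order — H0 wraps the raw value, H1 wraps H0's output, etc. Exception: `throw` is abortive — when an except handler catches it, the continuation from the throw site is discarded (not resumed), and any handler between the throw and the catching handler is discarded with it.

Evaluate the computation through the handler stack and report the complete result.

Answer: [(-1, 8), (0, 8)]

Working:
get @ H0 ⇒ 8
put(8) @ H0 ⇒ s:=8
choose[1, 0] @ H4
  branch[0] choose=1:
    H0 returns (-1, 8)
    H1 returns (-1, 8)
    H2 returns (-1, 8)
    H3 returns (-1, 8)
    H4 returns [(-1, 8)]
  branch[1] choose=0:
    H0 returns (0, 8)
    H1 returns (0, 8)
    H2 returns (0, 8)
    H3 returns (0, 8)
    H4 returns [(0, 8)]
= [(-1, 8), (0, 8)]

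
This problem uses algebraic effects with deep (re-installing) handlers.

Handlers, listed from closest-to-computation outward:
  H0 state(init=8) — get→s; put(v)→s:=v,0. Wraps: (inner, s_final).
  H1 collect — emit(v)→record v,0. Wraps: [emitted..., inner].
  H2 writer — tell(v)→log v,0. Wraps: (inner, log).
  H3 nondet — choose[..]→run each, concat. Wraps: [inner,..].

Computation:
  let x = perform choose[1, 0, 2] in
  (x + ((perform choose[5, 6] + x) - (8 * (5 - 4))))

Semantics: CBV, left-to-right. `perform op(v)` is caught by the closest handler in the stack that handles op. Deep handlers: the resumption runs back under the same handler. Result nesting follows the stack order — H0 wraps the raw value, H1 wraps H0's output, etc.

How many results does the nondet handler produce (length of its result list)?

Answer: 6

Step-by-step:
choose[1, 0, 2] @ H3
  branch[0] choose=1:
    choose[5, 6] @ H3
      branch[0] choose=5:
        H0 returns (-1, 8)
        H1 returns [(-1, 8)]
        H2 returns ([(-1, 8)], ())
        H3 returns [([(-1, 8)], ())]
      branch[1] choose=6:
        H0 returns (0, 8)
        H1 returns [(0, 8)]
        H2 returns ([(0, 8)], ())
        H3 returns [([(0, 8)], ())]
  branch[1] choose=0:
    choose[5, 6] @ H3
      branch[0] choose=5:
        H0 returns (-3, 8)
        H1 returns [(-3, 8)]
        H2 returns ([(-3, 8)], ())
        H3 returns [([(-3, 8)], ())]
      branch[1] choose=6:
        H0 returns (-2, 8)
        H1 returns [(-2, 8)]
        H2 returns ([(-2, 8)], ())
        H3 returns [([(-2, 8)], ())]
  branch[2] choose=2:
    choose[5, 6] @ H3
      branch[0] choose=5:
        H0 returns (1, 8)
        H1 returns [(1, 8)]
        H2 returns ([(1, 8)], ())
        H3 returns [([(1, 8)], ())]
      branch[1] choose=6:
        H0 returns (2, 8)
        H1 returns [(2, 8)]
        H2 returns ([(2, 8)], ())
        H3 returns [([(2, 8)], ())]
= [([(-1, 8)], ()), ([(0, 8)], ()), ([(-3, 8)], ()), ([(-2, 8)], ()), ([(1, 8)], ()), ([(2, 8)], ())]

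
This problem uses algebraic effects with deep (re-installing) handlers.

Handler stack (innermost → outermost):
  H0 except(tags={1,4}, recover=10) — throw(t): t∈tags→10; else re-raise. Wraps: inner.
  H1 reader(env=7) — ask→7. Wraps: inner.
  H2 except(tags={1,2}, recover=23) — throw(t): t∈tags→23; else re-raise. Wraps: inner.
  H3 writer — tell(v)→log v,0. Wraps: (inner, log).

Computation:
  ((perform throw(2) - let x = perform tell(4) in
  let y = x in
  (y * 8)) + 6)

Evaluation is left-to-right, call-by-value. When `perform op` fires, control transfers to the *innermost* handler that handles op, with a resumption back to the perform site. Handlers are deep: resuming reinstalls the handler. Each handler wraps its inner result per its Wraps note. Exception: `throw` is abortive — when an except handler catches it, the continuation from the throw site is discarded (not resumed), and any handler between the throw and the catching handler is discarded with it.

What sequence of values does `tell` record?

Answer: ()

Working:
throw(2) @ H0 re-raised
throw(2) @ H2 caught ⇒ 23
H3 returns (23, ())
= (23, ())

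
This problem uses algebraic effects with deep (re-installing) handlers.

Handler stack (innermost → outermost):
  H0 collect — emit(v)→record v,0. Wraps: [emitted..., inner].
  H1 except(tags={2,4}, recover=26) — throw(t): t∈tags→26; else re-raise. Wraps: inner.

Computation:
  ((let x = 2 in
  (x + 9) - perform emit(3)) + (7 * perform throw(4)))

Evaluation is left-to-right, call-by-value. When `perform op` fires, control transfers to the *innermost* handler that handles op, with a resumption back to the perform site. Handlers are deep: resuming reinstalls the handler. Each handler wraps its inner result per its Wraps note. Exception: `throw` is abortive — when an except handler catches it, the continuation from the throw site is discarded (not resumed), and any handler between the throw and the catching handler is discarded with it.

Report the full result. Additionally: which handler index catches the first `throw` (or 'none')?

Step-by-step:
emit(3) @ H0 ⇒ out+=3
throw(4) @ H1 caught ⇒ 26
= 26

Answer: 26 ; first throw caught by: H1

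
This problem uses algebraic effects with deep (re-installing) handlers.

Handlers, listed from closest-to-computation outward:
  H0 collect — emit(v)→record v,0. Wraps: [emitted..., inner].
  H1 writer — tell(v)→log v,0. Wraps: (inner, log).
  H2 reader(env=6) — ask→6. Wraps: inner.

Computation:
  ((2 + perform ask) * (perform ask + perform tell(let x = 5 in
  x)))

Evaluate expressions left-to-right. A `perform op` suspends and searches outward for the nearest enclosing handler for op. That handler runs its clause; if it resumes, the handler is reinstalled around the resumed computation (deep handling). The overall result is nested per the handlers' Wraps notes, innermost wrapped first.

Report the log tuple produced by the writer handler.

Answer: (5)

Working:
ask @ H2 ⇒ 6
ask @ H2 ⇒ 6
tell(5) @ H1 ⇒ log+=5
H0 returns [48]
H1 returns ([48], (5))
H2 returns ([48], (5))
= ([48], (5))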